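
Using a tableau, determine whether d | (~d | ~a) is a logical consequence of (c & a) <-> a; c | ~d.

Yes

Initial set: {((c & a) <-> a); (c | ~d); ~(d | (~d | ~a))}.
~(d | (~d | ~a)): α-rule — add ~d, ~(~d | ~a).
~(~d | ~a): α-rule — add ~~d, ~~a.
× closes — contains both d and ~d.
All 1 branch closes.
Every branch closed, so the premises entail the conclusion.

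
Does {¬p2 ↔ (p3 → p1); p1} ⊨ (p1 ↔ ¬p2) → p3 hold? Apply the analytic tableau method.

Initial set: {(¬p2 ↔ (p3 → p1)); p1; ¬((p1 ↔ ¬p2) → p3)}.
¬((p1 ↔ ¬p2) → p3): α-rule — add (p1 ↔ ¬p2), ¬p3.
(¬p2 ↔ (p3 → p1)): β-rule — branch into ¬p2, (p3 → p1)  //  ¬¬p2, ¬(p3 → p1).
  branch 1 (add ¬p2, (p3 → p1)):
    (p1 ↔ ¬p2): β-rule — branch into p1, ¬p2  //  ¬p1, ¬¬p2.
      branch 1.1 (add p1, ¬p2):
        (p3 → p1): β-rule — branch into ¬p3  //  p1.
          branch 1.1.1 (add ¬p3):
            ○ open, literals {p1=T, p2=F, p3=F}.
          branch 1.1.2 (add p1):
            ○ open, literals {p1=T, p2=F, p3=F}.
      branch 1.2 (add ¬p1, ¬¬p2):
        × closes — contains both p1 and ¬p1.
  branch 2 (add ¬¬p2, ¬(p3 → p1)):
    ¬(p3 → p1): α-rule — add p3, ¬p1.
    × closes — contains both p3 and ¬p3.
2 branches closed, 2 open.
An open branch gives a countermodel: p1=T, p2=F, p3=F (unmentioned atoms arbitrary); the premises hold there but the conclusion fails.

No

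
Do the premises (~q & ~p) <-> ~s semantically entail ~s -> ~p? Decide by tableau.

Yes

Initial set: {T ((~q & ~p) <-> ~s); F (~s -> ~p)}.
F (~s -> ~p): α-rule — add T ~s, F ~p.
T ((~q & ~p) <-> ~s): β-rule — branch into T (~q & ~p), T ~s  //  F (~q & ~p), F ~s.
  branch 1 (add T (~q & ~p), T ~s):
    T (~q & ~p): α-rule — add T ~q, T ~p.
    × closes — contains both p and ~p.
  branch 2 (add F (~q & ~p), F ~s):
    × closes — contains both s and ~s.
All 2 branches close.
Every branch closed, so the premises entail the conclusion.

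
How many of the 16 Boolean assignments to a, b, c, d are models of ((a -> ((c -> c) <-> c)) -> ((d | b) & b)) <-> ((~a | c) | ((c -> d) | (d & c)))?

10

Initial set: {(((a -> ((c -> c) <-> c)) -> ((d | b) & b)) <-> ((~a | c) | ((c -> d) | (d & c))))}.
(((a -> ((c -> c) <-> c)) -> ((d | b) & b)) <-> ((~a | c) | ((c -> d) | (d & c)))): β-rule — branch into ((a -> ((c -> c) <-> c)) -> ((d | b) & b)), ((~a | c) | ((c -> d) | (d & c)))  //  ~((a -> ((c -> c) <-> c)) -> ((d | b) & b)), ~((~a | c) | ((c -> d) | (d & c))).
  branch 1 (add ((a -> ((c -> c) <-> c)) -> ((d | b) & b)), ((~a | c) | ((c -> d) | (d & c)))):
    ((a -> ((c -> c) <-> c)) -> ((d | b) & b)): β-rule — branch into ~(a -> ((c -> c) <-> c))  //  ((d | b) & b).
      branch 1.1 (add ~(a -> ((c -> c) <-> c))):
        ~(a -> ((c -> c) <-> c)): α-rule — add a, ~((c -> c) <-> c).
        ((~a | c) | ((c -> d) | (d & c))): β-rule — branch into (~a | c)  //  ((c -> d) | (d & c)).
          branch 1.1.1 (add (~a | c)):
            ~((c -> c) <-> c): β-rule — branch into (c -> c), ~c  //  ~(c -> c), c.
              branch 1.1.1.1 (add (c -> c), ~c):
                (~a | c): β-rule — branch into ~a  //  c.
                  branch 1.1.1.1.1 (add ~a):
                    × closes — contains both a and ~a.
                  branch 1.1.1.1.2 (add c):
                    × closes — contains both c and ~c.
              branch 1.1.1.2 (add ~(c -> c), c):
                ~(c -> c): α-rule — add c, ~c.
                × closes — contains both c and ~c.
          branch 1.1.2 (add ((c -> d) | (d & c))):
            ~((c -> c) <-> c): β-rule — branch into (c -> c), ~c  //  ~(c -> c), c.
              branch 1.1.2.1 (add (c -> c), ~c):
                ((c -> d) | (d & c)): β-rule — branch into (c -> d)  //  (d & c).
                  branch 1.1.2.1.1 (add (c -> d)):
                    (c -> c): β-rule — branch into ~c  //  c.
                      branch 1.1.2.1.1.1 (add ~c):
                        (c -> d): β-rule — branch into ~c  //  d.
                          branch 1.1.2.1.1.1.1 (add ~c):
                            ○ open, literals {a=1, c=0}.
                          branch 1.1.2.1.1.1.2 (add d):
                            ○ open, literals {a=1, c=0, d=1}.
                      branch 1.1.2.1.1.2 (add c):
                        × closes — contains both c and ~c.
                  branch 1.1.2.1.2 (add (d & c)):
                    (d & c): α-rule — add d, c.
                    × closes — contains both c and ~c.
              branch 1.1.2.2 (add ~(c -> c), c):
                ~(c -> c): α-rule — add c, ~c.
                × closes — contains both c and ~c.
      branch 1.2 (add ((d | b) & b)):
        ((d | b) & b): α-rule — add (d | b), b.
        ((~a | c) | ((c -> d) | (d & c))): β-rule — branch into (~a | c)  //  ((c -> d) | (d & c)).
          branch 1.2.1 (add (~a | c)):
            (d | b): β-rule — branch into d  //  b.
              branch 1.2.1.1 (add d):
                (~a | c): β-rule — branch into ~a  //  c.
                  branch 1.2.1.1.1 (add ~a):
                    ○ open, literals {a=0, b=1, d=1}.
                  branch 1.2.1.1.2 (add c):
                    ○ open, literals {b=1, c=1, d=1}.
              branch 1.2.1.2 (add b):
                (~a | c): β-rule — branch into ~a  //  c.
                  branch 1.2.1.2.1 (add ~a):
                    ○ open, literals {a=0, b=1}.
                  branch 1.2.1.2.2 (add c):
                    ○ open, literals {b=1, c=1}.
          branch 1.2.2 (add ((c -> d) | (d & c))):
            (d | b): β-rule — branch into d  //  b.
              branch 1.2.2.1 (add d):
                ((c -> d) | (d & c)): β-rule — branch into (c -> d)  //  (d & c).
                  branch 1.2.2.1.1 (add (c -> d)):
                    (c -> d): β-rule — branch into ~c  //  d.
                      branch 1.2.2.1.1.1 (add ~c):
                        ○ open, literals {b=1, c=0, d=1}.
                      branch 1.2.2.1.1.2 (add d):
                        ○ open, literals {b=1, d=1}.
                  branch 1.2.2.1.2 (add (d & c)):
                    (d & c): α-rule — add d, c.
                    ○ open, literals {b=1, c=1, d=1}.
              branch 1.2.2.2 (add b):
                ((c -> d) | (d & c)): β-rule — branch into (c -> d)  //  (d & c).
                  branch 1.2.2.2.1 (add (c -> d)):
                    (c -> d): β-rule — branch into ~c  //  d.
                      branch 1.2.2.2.1.1 (add ~c):
                        ○ open, literals {b=1, c=0}.
                      branch 1.2.2.2.1.2 (add d):
                        ○ open, literals {b=1, d=1}.
                  branch 1.2.2.2.2 (add (d & c)):
                    (d & c): α-rule — add d, c.
                    ○ open, literals {b=1, c=1, d=1}.
  branch 2 (add ~((a -> ((c -> c) <-> c)) -> ((d | b) & b)), ~((~a | c) | ((c -> d) | (d & c)))):
    ~((a -> ((c -> c) <-> c)) -> ((d | b) & b)): α-rule — add (a -> ((c -> c) <-> c)), ~((d | b) & b).
    ~((~a | c) | ((c -> d) | (d & c))): α-rule — add ~(~a | c), ~((c -> d) | (d & c)).
    ~(~a | c): α-rule — add ~~a, ~c.
    ~((c -> d) | (d & c)): α-rule — add ~(c -> d), ~(d & c).
    ~(c -> d): α-rule — add c, ~d.
    × closes — contains both c and ~c.
7 branches closed, 12 open.
Each open branch fixes some atoms; the unmentioned ones are free. Counting distinct full assignments: branch {a=1, c=0} (b, d) contributes 4 new; branch {a=1, c=0, d=1} (b) contributes 0 new; branch {a=0, b=1, d=1} (c) contributes 2 new; branch {b=1, c=1, d=1} (a) contributes 1 new; branch {a=0, b=1} (c, d) contributes 2 new; branch {b=1, c=1} (a, d) contributes 1 new; branch {b=1, c=0, d=1} (a) contributes 0 new; branch {b=1, d=1} (a, c) contributes 0 new; branch {b=1, c=1, d=1} (a) contributes 0 new; branch {b=1, c=0} (a, d) contributes 0 new; branch {b=1, d=1} (a, c) contributes 0 new; branch {b=1, c=1, d=1} (a) contributes 0 new. Total: 10.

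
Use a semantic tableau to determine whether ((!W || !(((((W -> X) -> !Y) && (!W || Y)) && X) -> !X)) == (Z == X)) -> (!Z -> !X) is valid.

Not valid

Assume the negation and expand:
Initial set: {F (((!W || !(((((W -> X) -> !Y) && (!W || Y)) && X) -> !X)) == (Z == X)) -> (!Z -> !X))}.
F (((!W || !(((((W -> X) -> !Y) && (!W || Y)) && X) -> !X)) == (Z == X)) -> (!Z -> !X)): α-rule — add T ((!W || !(((((W -> X) -> !Y) && (!W || Y)) && X) -> !X)) == (Z == X)), F (!Z -> !X).
F (!Z -> !X): α-rule — add T !Z, F !X.
T ((!W || !(((((W -> X) -> !Y) && (!W || Y)) && X) -> !X)) == (Z == X)): β-rule — branch into T (!W || !(((((W -> X) -> !Y) && (!W || Y)) && X) -> !X)), T (Z == X)  //  F (!W || !(((((W -> X) -> !Y) && (!W || Y)) && X) -> !X)), F (Z == X).
  branch 1 (add T (!W || !(((((W -> X) -> !Y) && (!W || Y)) && X) -> !X)), T (Z == X)):
    T (!W || !(((((W -> X) -> !Y) && (!W || Y)) && X) -> !X)): β-rule — branch into T !W  //  T !(((((W -> X) -> !Y) && (!W || Y)) && X) -> !X).
      branch 1.1 (add T !W):
        T (Z == X): β-rule — branch into T Z, T X  //  F Z, F X.
          branch 1.1.1 (add T Z, T X):
            × closes — contains both Z and !Z.
          branch 1.1.2 (add F Z, F X):
            × closes — contains both X and !X.
      branch 1.2 (add T !(((((W -> X) -> !Y) && (!W || Y)) && X) -> !X)):
        T !(((((W -> X) -> !Y) && (!W || Y)) && X) -> !X): α-rule — add T ((((W -> X) -> !Y) && (!W || Y)) && X), F !X.
        T ((((W -> X) -> !Y) && (!W || Y)) && X): α-rule — add T (((W -> X) -> !Y) && (!W || Y)), T X.
        T (((W -> X) -> !Y) && (!W || Y)): α-rule — add T ((W -> X) -> !Y), T (!W || Y).
        T (Z == X): β-rule — branch into T Z, T X  //  F Z, F X.
          branch 1.2.1 (add T Z, T X):
            × closes — contains both Z and !Z.
          branch 1.2.2 (add F Z, F X):
            × closes — contains both X and !X.
  branch 2 (add F (!W || !(((((W -> X) -> !Y) && (!W || Y)) && X) -> !X)), F (Z == X)):
    F (!W || !(((((W -> X) -> !Y) && (!W || Y)) && X) -> !X)): α-rule — add F !W, F !(((((W -> X) -> !Y) && (!W || Y)) && X) -> !X).
    F (Z == X): β-rule — branch into T Z, F X  //  F Z, T X.
      branch 2.1 (add T Z, F X):
        × closes — contains both Z and !Z.
      branch 2.2 (add F Z, T X):
        F !(((((W -> X) -> !Y) && (!W || Y)) && X) -> !X): β-rule — branch into F ((((W -> X) -> !Y) && (!W || Y)) && X)  //  T !X.
          branch 2.2.1 (add F ((((W -> X) -> !Y) && (!W || Y)) && X)):
            F ((((W -> X) -> !Y) && (!W || Y)) && X): β-rule — branch into F (((W -> X) -> !Y) && (!W || Y))  //  F X.
              branch 2.2.1.1 (add F (((W -> X) -> !Y) && (!W || Y))):
                F (((W -> X) -> !Y) && (!W || Y)): β-rule — branch into F ((W -> X) -> !Y)  //  F (!W || Y).
                  branch 2.2.1.1.1 (add F ((W -> X) -> !Y)):
                    F ((W -> X) -> !Y): α-rule — add T (W -> X), F !Y.
                    T (W -> X): β-rule — branch into F W  //  T X.
                      branch 2.2.1.1.1.1 (add F W):
                        × closes — contains both W and !W.
                      branch 2.2.1.1.1.2 (add T X):
                        ○ open, literals {W=true, X=true, Y=true, Z=false}.
                  branch 2.2.1.1.2 (add F (!W || Y)):
                    F (!W || Y): α-rule — add F !W, F Y.
                    ○ open, literals {W=true, X=true, Y=false, Z=false}.
              branch 2.2.1.2 (add F X):
                × closes — contains both X and !X.
          branch 2.2.2 (add T !X):
            × closes — contains both X and !X.
8 branches closed, 2 open.
An open branch gives a countermodel: W=true, X=true, Y=true, Z=false (unmentioned atoms arbitrary); under it the original formula is false.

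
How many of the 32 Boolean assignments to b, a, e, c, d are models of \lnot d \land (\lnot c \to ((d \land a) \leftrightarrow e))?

Initial set: {(\lnot d \land (\lnot c \to ((d \land a) \leftrightarrow e)))}.
(\lnot d \land (\lnot c \to ((d \land a) \leftrightarrow e))): α-rule — add \lnot d, (\lnot c \to ((d \land a) \leftrightarrow e)).
(\lnot c \to ((d \land a) \leftrightarrow e)): β-rule — branch into \lnot \lnot c  //  ((d \land a) \leftrightarrow e).
  branch 1 (add \lnot \lnot c):
    ○ open, literals {c=true, d=false}.
  branch 2 (add ((d \land a) \leftrightarrow e)):
    ((d \land a) \leftrightarrow e): β-rule — branch into (d \land a), e  //  \lnot (d \land a), \lnot e.
      branch 2.1 (add (d \land a), e):
        (d \land a): α-rule — add d, a.
        × closes — contains both d and \lnot d.
      branch 2.2 (add \lnot (d \land a), \lnot e):
        \lnot (d \land a): β-rule — branch into \lnot d  //  \lnot a.
          branch 2.2.1 (add \lnot d):
            ○ open, literals {d=false, e=false}.
          branch 2.2.2 (add \lnot a):
            ○ open, literals {a=false, d=false, e=false}.
1 branch closed, 3 open.
Each open branch fixes some atoms; the unmentioned ones are free. Counting distinct full assignments: branch {c=true, d=false} (b, a, e) contributes 8 new; branch {d=false, e=false} (b, a, c) contributes 4 new; branch {a=false, d=false, e=false} (b, c) contributes 0 new. Total: 12.

12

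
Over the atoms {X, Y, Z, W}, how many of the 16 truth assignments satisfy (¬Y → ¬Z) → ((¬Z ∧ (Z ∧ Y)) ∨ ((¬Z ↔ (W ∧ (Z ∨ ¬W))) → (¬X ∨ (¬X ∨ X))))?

Initial set: {((¬Y → ¬Z) → ((¬Z ∧ (Z ∧ Y)) ∨ ((¬Z ↔ (W ∧ (Z ∨ ¬W))) → (¬X ∨ (¬X ∨ X)))))}.
((¬Y → ¬Z) → ((¬Z ∧ (Z ∧ Y)) ∨ ((¬Z ↔ (W ∧ (Z ∨ ¬W))) → (¬X ∨ (¬X ∨ X))))): β-rule — branch into ¬(¬Y → ¬Z)  //  ((¬Z ∧ (Z ∧ Y)) ∨ ((¬Z ↔ (W ∧ (Z ∨ ¬W))) → (¬X ∨ (¬X ∨ X)))).
  branch 1 (add ¬(¬Y → ¬Z)):
    ¬(¬Y → ¬Z): α-rule — add ¬Y, ¬¬Z.
    ○ open, literals {Y=0, Z=1}.
  branch 2 (add ((¬Z ∧ (Z ∧ Y)) ∨ ((¬Z ↔ (W ∧ (Z ∨ ¬W))) → (¬X ∨ (¬X ∨ X))))):
    ((¬Z ∧ (Z ∧ Y)) ∨ ((¬Z ↔ (W ∧ (Z ∨ ¬W))) → (¬X ∨ (¬X ∨ X)))): β-rule — branch into (¬Z ∧ (Z ∧ Y))  //  ((¬Z ↔ (W ∧ (Z ∨ ¬W))) → (¬X ∨ (¬X ∨ X))).
      branch 2.1 (add (¬Z ∧ (Z ∧ Y))):
        (¬Z ∧ (Z ∧ Y)): α-rule — add ¬Z, (Z ∧ Y).
        (Z ∧ Y): α-rule — add Z, Y.
        × closes — contains both Z and ¬Z.
      branch 2.2 (add ((¬Z ↔ (W ∧ (Z ∨ ¬W))) → (¬X ∨ (¬X ∨ X)))):
        ((¬Z ↔ (W ∧ (Z ∨ ¬W))) → (¬X ∨ (¬X ∨ X))): β-rule — branch into ¬(¬Z ↔ (W ∧ (Z ∨ ¬W)))  //  (¬X ∨ (¬X ∨ X)).
          branch 2.2.1 (add ¬(¬Z ↔ (W ∧ (Z ∨ ¬W)))):
            ¬(¬Z ↔ (W ∧ (Z ∨ ¬W))): β-rule — branch into ¬Z, ¬(W ∧ (Z ∨ ¬W))  //  ¬¬Z, (W ∧ (Z ∨ ¬W)).
              branch 2.2.1.1 (add ¬Z, ¬(W ∧ (Z ∨ ¬W))):
                ¬(W ∧ (Z ∨ ¬W)): β-rule — branch into ¬W  //  ¬(Z ∨ ¬W).
                  branch 2.2.1.1.1 (add ¬W):
                    ○ open, literals {W=0, Z=0}.
                  branch 2.2.1.1.2 (add ¬(Z ∨ ¬W)):
                    ¬(Z ∨ ¬W): α-rule — add ¬Z, ¬¬W.
                    ○ open, literals {W=1, Z=0}.
              branch 2.2.1.2 (add ¬¬Z, (W ∧ (Z ∨ ¬W))):
                (W ∧ (Z ∨ ¬W)): α-rule — add W, (Z ∨ ¬W).
                (Z ∨ ¬W): β-rule — branch into Z  //  ¬W.
                  branch 2.2.1.2.1 (add Z):
                    ○ open, literals {W=1, Z=1}.
                  branch 2.2.1.2.2 (add ¬W):
                    × closes — contains both W and ¬W.
          branch 2.2.2 (add (¬X ∨ (¬X ∨ X))):
            (¬X ∨ (¬X ∨ X)): β-rule — branch into ¬X  //  (¬X ∨ X).
              branch 2.2.2.1 (add ¬X):
                ○ open, literals {X=0}.
              branch 2.2.2.2 (add (¬X ∨ X)):
                (¬X ∨ X): β-rule — branch into ¬X  //  X.
                  branch 2.2.2.2.1 (add ¬X):
                    ○ open, literals {X=0}.
                  branch 2.2.2.2.2 (add X):
                    ○ open, literals {X=1}.
2 branches closed, 7 open.
Each open branch fixes some atoms; the unmentioned ones are free. Counting distinct full assignments: branch {Y=0, Z=1} (X, W) contributes 4 new; branch {W=0, Z=0} (X, Y) contributes 4 new; branch {W=1, Z=0} (X, Y) contributes 4 new; branch {W=1, Z=1} (X, Y) contributes 2 new; branch {X=0} (Y, Z, W) contributes 1 new; branch {X=0} (Y, Z, W) contributes 0 new; branch {X=1} (Y, Z, W) contributes 1 new. Total: 16.

16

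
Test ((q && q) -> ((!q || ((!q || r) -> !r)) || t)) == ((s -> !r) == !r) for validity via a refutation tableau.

Assume the negation and expand:
Initial set: {!(((q && q) -> ((!q || ((!q || r) -> !r)) || t)) == ((s -> !r) == !r))}.
!(((q && q) -> ((!q || ((!q || r) -> !r)) || t)) == ((s -> !r) == !r)): β-rule — branch into ((q && q) -> ((!q || ((!q || r) -> !r)) || t)), !((s -> !r) == !r)  //  !((q && q) -> ((!q || ((!q || r) -> !r)) || t)), ((s -> !r) == !r).
  branch 1 (add ((q && q) -> ((!q || ((!q || r) -> !r)) || t)), !((s -> !r) == !r)):
    ((q && q) -> ((!q || ((!q || r) -> !r)) || t)): β-rule — branch into !(q && q)  //  ((!q || ((!q || r) -> !r)) || t).
      branch 1.1 (add !(q && q)):
        !((s -> !r) == !r): β-rule — branch into (s -> !r), !!r  //  !(s -> !r), !r.
          branch 1.1.1 (add (s -> !r), !!r):
            !(q && q): β-rule — branch into !q  //  !q.
              branch 1.1.1.1 (add !q):
                (s -> !r): β-rule — branch into !s  //  !r.
                  branch 1.1.1.1.1 (add !s):
                    ○ open, literals {q=false, r=true, s=false}.
                  branch 1.1.1.1.2 (add !r):
                    × closes — contains both r and !r.
              branch 1.1.1.2 (add !q):
                (s -> !r): β-rule — branch into !s  //  !r.
                  branch 1.1.1.2.1 (add !s):
                    ○ open, literals {q=false, r=true, s=false}.
                  branch 1.1.1.2.2 (add !r):
                    × closes — contains both r and !r.
          branch 1.1.2 (add !(s -> !r), !r):
            !(s -> !r): α-rule — add s, !!r.
            × closes — contains both r and !r.
      branch 1.2 (add ((!q || ((!q || r) -> !r)) || t)):
        !((s -> !r) == !r): β-rule — branch into (s -> !r), !!r  //  !(s -> !r), !r.
          branch 1.2.1 (add (s -> !r), !!r):
            ((!q || ((!q || r) -> !r)) || t): β-rule — branch into (!q || ((!q || r) -> !r))  //  t.
              branch 1.2.1.1 (add (!q || ((!q || r) -> !r))):
                (s -> !r): β-rule — branch into !s  //  !r.
                  branch 1.2.1.1.1 (add !s):
                    (!q || ((!q || r) -> !r)): β-rule — branch into !q  //  ((!q || r) -> !r).
                      branch 1.2.1.1.1.1 (add !q):
                        ○ open, literals {q=false, r=true, s=false}.
                      branch 1.2.1.1.1.2 (add ((!q || r) -> !r)):
                        ((!q || r) -> !r): β-rule — branch into !(!q || r)  //  !r.
                          branch 1.2.1.1.1.2.1 (add !(!q || r)):
                            !(!q || r): α-rule — add !!q, !r.
                            × closes — contains both r and !r.
                          branch 1.2.1.1.1.2.2 (add !r):
                            × closes — contains both r and !r.
                  branch 1.2.1.1.2 (add !r):
                    × closes — contains both r and !r.
              branch 1.2.1.2 (add t):
                (s -> !r): β-rule — branch into !s  //  !r.
                  branch 1.2.1.2.1 (add !s):
                    ○ open, literals {r=true, s=false, t=true}.
                  branch 1.2.1.2.2 (add !r):
                    × closes — contains both r and !r.
          branch 1.2.2 (add !(s -> !r), !r):
            !(s -> !r): α-rule — add s, !!r.
            × closes — contains both r and !r.
  branch 2 (add !((q && q) -> ((!q || ((!q || r) -> !r)) || t)), ((s -> !r) == !r)):
    !((q && q) -> ((!q || ((!q || r) -> !r)) || t)): α-rule — add (q && q), !((!q || ((!q || r) -> !r)) || t).
    (q && q): α-rule — add q, q.
    !((!q || ((!q || r) -> !r)) || t): α-rule — add !(!q || ((!q || r) -> !r)), !t.
    !(!q || ((!q || r) -> !r)): α-rule — add !!q, !((!q || r) -> !r).
    !((!q || r) -> !r): α-rule — add (!q || r), !!r.
    ((s -> !r) == !r): β-rule — branch into (s -> !r), !r  //  !(s -> !r), !!r.
      branch 2.1 (add (s -> !r), !r):
        × closes — contains both r and !r.
      branch 2.2 (add !(s -> !r), !!r):
        !(s -> !r): α-rule — add s, !!r.
        (!q || r): β-rule — branch into !q  //  r.
          branch 2.2.1 (add !q):
            × closes — contains both q and !q.
          branch 2.2.2 (add r):
            ○ open, literals {q=true, r=true, s=true, t=false}.
10 branches closed, 5 open.
An open branch gives a countermodel: q=false, r=true, s=false (unmentioned atoms arbitrary); under it the original formula is false.

Not valid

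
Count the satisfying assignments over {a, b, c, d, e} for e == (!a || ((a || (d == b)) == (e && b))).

20

Initial set: {T (e == (!a || ((a || (d == b)) == (e && b))))}.
T (e == (!a || ((a || (d == b)) == (e && b)))): β-rule — branch into T e, T (!a || ((a || (d == b)) == (e && b)))  //  F e, F (!a || ((a || (d == b)) == (e && b))).
  branch 1 (add T e, T (!a || ((a || (d == b)) == (e && b)))):
    T (!a || ((a || (d == b)) == (e && b))): β-rule — branch into T !a  //  T ((a || (d == b)) == (e && b)).
      branch 1.1 (add T !a):
        ○ open, literals {a=0, e=1}.
      branch 1.2 (add T ((a || (d == b)) == (e && b))):
        T ((a || (d == b)) == (e && b)): β-rule — branch into T (a || (d == b)), T (e && b)  //  F (a || (d == b)), F (e && b).
          branch 1.2.1 (add T (a || (d == b)), T (e && b)):
            T (e && b): α-rule — add T e, T b.
            T (a || (d == b)): β-rule — branch into T a  //  T (d == b).
              branch 1.2.1.1 (add T a):
                ○ open, literals {a=1, b=1, e=1}.
              branch 1.2.1.2 (add T (d == b)):
                T (d == b): β-rule — branch into T d, T b  //  F d, F b.
                  branch 1.2.1.2.1 (add T d, T b):
                    ○ open, literals {b=1, d=1, e=1}.
                  branch 1.2.1.2.2 (add F d, F b):
                    × closes — contains both b and !b.
          branch 1.2.2 (add F (a || (d == b)), F (e && b)):
            F (a || (d == b)): α-rule — add F a, F (d == b).
            F (e && b): β-rule — branch into F e  //  F b.
              branch 1.2.2.1 (add F e):
                × closes — contains both e and !e.
              branch 1.2.2.2 (add F b):
                F (d == b): β-rule — branch into T d, F b  //  F d, T b.
                  branch 1.2.2.2.1 (add T d, F b):
                    ○ open, literals {a=0, b=0, d=1, e=1}.
                  branch 1.2.2.2.2 (add F d, T b):
                    × closes — contains both b and !b.
  branch 2 (add F e, F (!a || ((a || (d == b)) == (e && b)))):
    F (!a || ((a || (d == b)) == (e && b))): α-rule — add F !a, F ((a || (d == b)) == (e && b)).
    F ((a || (d == b)) == (e && b)): β-rule — branch into T (a || (d == b)), F (e && b)  //  F (a || (d == b)), T (e && b).
      branch 2.1 (add T (a || (d == b)), F (e && b)):
        T (a || (d == b)): β-rule — branch into T a  //  T (d == b).
          branch 2.1.1 (add T a):
            F (e && b): β-rule — branch into F e  //  F b.
              branch 2.1.1.1 (add F e):
                ○ open, literals {a=1, e=0}.
              branch 2.1.1.2 (add F b):
                ○ open, literals {a=1, b=0, e=0}.
          branch 2.1.2 (add T (d == b)):
            F (e && b): β-rule — branch into F e  //  F b.
              branch 2.1.2.1 (add F e):
                T (d == b): β-rule — branch into T d, T b  //  F d, F b.
                  branch 2.1.2.1.1 (add T d, T b):
                    ○ open, literals {a=1, b=1, d=1, e=0}.
                  branch 2.1.2.1.2 (add F d, F b):
                    ○ open, literals {a=1, b=0, d=0, e=0}.
              branch 2.1.2.2 (add F b):
                T (d == b): β-rule — branch into T d, T b  //  F d, F b.
                  branch 2.1.2.2.1 (add T d, T b):
                    × closes — contains both b and !b.
                  branch 2.1.2.2.2 (add F d, F b):
                    ○ open, literals {a=1, b=0, d=0, e=0}.
      branch 2.2 (add F (a || (d == b)), T (e && b)):
        F (a || (d == b)): α-rule — add F a, F (d == b).
        × closes — contains both a and !a.
5 branches closed, 9 open.
Each open branch fixes some atoms; the unmentioned ones are free. Counting distinct full assignments: branch {a=0, e=1} (b, c, d) contributes 8 new; branch {a=1, b=1, e=1} (c, d) contributes 4 new; branch {b=1, d=1, e=1} (a, c) contributes 0 new; branch {a=0, b=0, d=1, e=1} (c) contributes 0 new; branch {a=1, e=0} (b, c, d) contributes 8 new; branch {a=1, b=0, e=0} (c, d) contributes 0 new; branch {a=1, b=1, d=1, e=0} (c) contributes 0 new; branch {a=1, b=0, d=0, e=0} (c) contributes 0 new; branch {a=1, b=0, d=0, e=0} (c) contributes 0 new. Total: 20.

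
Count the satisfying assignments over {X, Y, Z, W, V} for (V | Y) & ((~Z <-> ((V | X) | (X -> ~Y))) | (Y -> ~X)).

20

Initial set: {T ((V | Y) & ((~Z <-> ((V | X) | (X -> ~Y))) | (Y -> ~X)))}.
T ((V | Y) & ((~Z <-> ((V | X) | (X -> ~Y))) | (Y -> ~X))): α-rule — add T (V | Y), T ((~Z <-> ((V | X) | (X -> ~Y))) | (Y -> ~X)).
T (V | Y): β-rule — branch into T V  //  T Y.
  branch 1 (add T V):
    T ((~Z <-> ((V | X) | (X -> ~Y))) | (Y -> ~X)): β-rule — branch into T (~Z <-> ((V | X) | (X -> ~Y)))  //  T (Y -> ~X).
      branch 1.1 (add T (~Z <-> ((V | X) | (X -> ~Y)))):
        T (~Z <-> ((V | X) | (X -> ~Y))): β-rule — branch into T ~Z, T ((V | X) | (X -> ~Y))  //  F ~Z, F ((V | X) | (X -> ~Y)).
          branch 1.1.1 (add T ~Z, T ((V | X) | (X -> ~Y))):
            T ((V | X) | (X -> ~Y)): β-rule — branch into T (V | X)  //  T (X -> ~Y).
              branch 1.1.1.1 (add T (V | X)):
                T (V | X): β-rule — branch into T V  //  T X.
                  branch 1.1.1.1.1 (add T V):
                    ○ open, literals {V=true, Z=false}.
                  branch 1.1.1.1.2 (add T X):
                    ○ open, literals {V=true, X=true, Z=false}.
              branch 1.1.1.2 (add T (X -> ~Y)):
                T (X -> ~Y): β-rule — branch into F X  //  T ~Y.
                  branch 1.1.1.2.1 (add F X):
                    ○ open, literals {V=true, X=false, Z=false}.
                  branch 1.1.1.2.2 (add T ~Y):
                    ○ open, literals {V=true, Y=false, Z=false}.
          branch 1.1.2 (add F ~Z, F ((V | X) | (X -> ~Y))):
            F ((V | X) | (X -> ~Y)): α-rule — add F (V | X), F (X -> ~Y).
            F (V | X): α-rule — add F V, F X.
            × closes — contains both V and ~V.
      branch 1.2 (add T (Y -> ~X)):
        T (Y -> ~X): β-rule — branch into F Y  //  T ~X.
          branch 1.2.1 (add F Y):
            ○ open, literals {V=true, Y=false}.
          branch 1.2.2 (add T ~X):
            ○ open, literals {V=true, X=false}.
  branch 2 (add T Y):
    T ((~Z <-> ((V | X) | (X -> ~Y))) | (Y -> ~X)): β-rule — branch into T (~Z <-> ((V | X) | (X -> ~Y)))  //  T (Y -> ~X).
      branch 2.1 (add T (~Z <-> ((V | X) | (X -> ~Y)))):
        T (~Z <-> ((V | X) | (X -> ~Y))): β-rule — branch into T ~Z, T ((V | X) | (X -> ~Y))  //  F ~Z, F ((V | X) | (X -> ~Y)).
          branch 2.1.1 (add T ~Z, T ((V | X) | (X -> ~Y))):
            T ((V | X) | (X -> ~Y)): β-rule — branch into T (V | X)  //  T (X -> ~Y).
              branch 2.1.1.1 (add T (V | X)):
                T (V | X): β-rule — branch into T V  //  T X.
                  branch 2.1.1.1.1 (add T V):
                    ○ open, literals {V=true, Y=true, Z=false}.
                  branch 2.1.1.1.2 (add T X):
                    ○ open, literals {X=true, Y=true, Z=false}.
              branch 2.1.1.2 (add T (X -> ~Y)):
                T (X -> ~Y): β-rule — branch into F X  //  T ~Y.
                  branch 2.1.1.2.1 (add F X):
                    ○ open, literals {X=false, Y=true, Z=false}.
                  branch 2.1.1.2.2 (add T ~Y):
                    × closes — contains both Y and ~Y.
          branch 2.1.2 (add F ~Z, F ((V | X) | (X -> ~Y))):
            F ((V | X) | (X -> ~Y)): α-rule — add F (V | X), F (X -> ~Y).
            F (V | X): α-rule — add F V, F X.
            F (X -> ~Y): α-rule — add T X, F ~Y.
            × closes — contains both X and ~X.
      branch 2.2 (add T (Y -> ~X)):
        T (Y -> ~X): β-rule — branch into F Y  //  T ~X.
          branch 2.2.1 (add F Y):
            × closes — contains both Y and ~Y.
          branch 2.2.2 (add T ~X):
            ○ open, literals {X=false, Y=true}.
4 branches closed, 10 open.
Each open branch fixes some atoms; the unmentioned ones are free. Counting distinct full assignments: branch {V=true, Z=false} (X, Y, W) contributes 8 new; branch {V=true, X=true, Z=false} (Y, W) contributes 0 new; branch {V=true, X=false, Z=false} (Y, W) contributes 0 new; branch {V=true, Y=false, Z=false} (X, W) contributes 0 new; branch {V=true, Y=false} (X, Z, W) contributes 4 new; branch {V=true, X=false} (Y, Z, W) contributes 2 new; branch {V=true, Y=true, Z=false} (X, W) contributes 0 new; branch {X=true, Y=true, Z=false} (W, V) contributes 2 new; branch {X=false, Y=true, Z=false} (W, V) contributes 2 new; branch {X=false, Y=true} (Z, W, V) contributes 2 new. Total: 20.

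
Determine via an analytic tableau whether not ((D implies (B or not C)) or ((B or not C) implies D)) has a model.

Unsatisfiable

Initial set: {not ((D implies (B or not C)) or ((B or not C) implies D))}.
not ((D implies (B or not C)) or ((B or not C) implies D)): α-rule — add not (D implies (B or not C)), not ((B or not C) implies D).
not (D implies (B or not C)): α-rule — add D, not (B or not C).
not ((B or not C) implies D): α-rule — add (B or not C), not D.
× closes — contains both D and not D.
All 1 branch closes.
Every branch closed; the formula is unsatisfiable.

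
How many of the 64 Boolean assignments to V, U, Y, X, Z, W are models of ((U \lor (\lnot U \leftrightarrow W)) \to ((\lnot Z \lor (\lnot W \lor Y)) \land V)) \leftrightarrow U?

Initial set: {T (((U \lor (\lnot U \leftrightarrow W)) \to ((\lnot Z \lor (\lnot W \lor Y)) \land V)) \leftrightarrow U)}.
T (((U \lor (\lnot U \leftrightarrow W)) \to ((\lnot Z \lor (\lnot W \lor Y)) \land V)) \leftrightarrow U): β-rule — branch into T ((U \lor (\lnot U \leftrightarrow W)) \to ((\lnot Z \lor (\lnot W \lor Y)) \land V)), T U  //  F ((U \lor (\lnot U \leftrightarrow W)) \to ((\lnot Z \lor (\lnot W \lor Y)) \land V)), F U.
  branch 1 (add T ((U \lor (\lnot U \leftrightarrow W)) \to ((\lnot Z \lor (\lnot W \lor Y)) \land V)), T U):
    T ((U \lor (\lnot U \leftrightarrow W)) \to ((\lnot Z \lor (\lnot W \lor Y)) \land V)): β-rule — branch into F (U \lor (\lnot U \leftrightarrow W))  //  T ((\lnot Z \lor (\lnot W \lor Y)) \land V).
      branch 1.1 (add F (U \lor (\lnot U \leftrightarrow W))):
        F (U \lor (\lnot U \leftrightarrow W)): α-rule — add F U, F (\lnot U \leftrightarrow W).
        × closes — contains both U and \lnot U.
      branch 1.2 (add T ((\lnot Z \lor (\lnot W \lor Y)) \land V)):
        T ((\lnot Z \lor (\lnot W \lor Y)) \land V): α-rule — add T (\lnot Z \lor (\lnot W \lor Y)), T V.
        T (\lnot Z \lor (\lnot W \lor Y)): β-rule — branch into T \lnot Z  //  T (\lnot W \lor Y).
          branch 1.2.1 (add T \lnot Z):
            ○ open, literals {U=T, V=T, Z=F}.
          branch 1.2.2 (add T (\lnot W \lor Y)):
            T (\lnot W \lor Y): β-rule — branch into T \lnot W  //  T Y.
              branch 1.2.2.1 (add T \lnot W):
                ○ open, literals {U=T, V=T, W=F}.
              branch 1.2.2.2 (add T Y):
                ○ open, literals {U=T, V=T, Y=T}.
  branch 2 (add F ((U \lor (\lnot U \leftrightarrow W)) \to ((\lnot Z \lor (\lnot W \lor Y)) \land V)), F U):
    F ((U \lor (\lnot U \leftrightarrow W)) \to ((\lnot Z \lor (\lnot W \lor Y)) \land V)): α-rule — add T (U \lor (\lnot U \leftrightarrow W)), F ((\lnot Z \lor (\lnot W \lor Y)) \land V).
    T (U \lor (\lnot U \leftrightarrow W)): β-rule — branch into T U  //  T (\lnot U \leftrightarrow W).
      branch 2.1 (add T U):
        × closes — contains both U and \lnot U.
      branch 2.2 (add T (\lnot U \leftrightarrow W)):
        F ((\lnot Z \lor (\lnot W \lor Y)) \land V): β-rule — branch into F (\lnot Z \lor (\lnot W \lor Y))  //  F V.
          branch 2.2.1 (add F (\lnot Z \lor (\lnot W \lor Y))):
            F (\lnot Z \lor (\lnot W \lor Y)): α-rule — add F \lnot Z, F (\lnot W \lor Y).
            F (\lnot W \lor Y): α-rule — add F \lnot W, F Y.
            T (\lnot U \leftrightarrow W): β-rule — branch into T \lnot U, T W  //  F \lnot U, F W.
              branch 2.2.1.1 (add T \lnot U, T W):
                ○ open, literals {U=F, W=T, Y=F, Z=T}.
              branch 2.2.1.2 (add F \lnot U, F W):
                × closes — contains both U and \lnot U.
          branch 2.2.2 (add F V):
            T (\lnot U \leftrightarrow W): β-rule — branch into T \lnot U, T W  //  F \lnot U, F W.
              branch 2.2.2.1 (add T \lnot U, T W):
                ○ open, literals {U=F, V=F, W=T}.
              branch 2.2.2.2 (add F \lnot U, F W):
                × closes — contains both U and \lnot U.
4 branches closed, 5 open.
Each open branch fixes some atoms; the unmentioned ones are free. Counting distinct full assignments: branch {U=T, V=T, Z=F} (Y, X, W) contributes 8 new; branch {U=T, V=T, W=F} (Y, X, Z) contributes 4 new; branch {U=T, V=T, Y=T} (X, Z, W) contributes 2 new; branch {U=F, W=T, Y=F, Z=T} (V, X) contributes 4 new; branch {U=F, V=F, W=T} (Y, X, Z) contributes 6 new. Total: 24.

24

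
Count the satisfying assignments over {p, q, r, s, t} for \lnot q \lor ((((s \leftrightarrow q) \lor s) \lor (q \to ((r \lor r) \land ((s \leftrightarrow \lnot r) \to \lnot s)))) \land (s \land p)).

20

Initial set: {(\lnot q \lor ((((s \leftrightarrow q) \lor s) \lor (q \to ((r \lor r) \land ((s \leftrightarrow \lnot r) \to \lnot s)))) \land (s \land p)))}.
(\lnot q \lor ((((s \leftrightarrow q) \lor s) \lor (q \to ((r \lor r) \land ((s \leftrightarrow \lnot r) \to \lnot s)))) \land (s \land p))): β-rule — branch into \lnot q  //  ((((s \leftrightarrow q) \lor s) \lor (q \to ((r \lor r) \land ((s \leftrightarrow \lnot r) \to \lnot s)))) \land (s \land p)).
  branch 1 (add \lnot q):
    ○ open, literals {q=F}.
  branch 2 (add ((((s \leftrightarrow q) \lor s) \lor (q \to ((r \lor r) \land ((s \leftrightarrow \lnot r) \to \lnot s)))) \land (s \land p))):
    ((((s \leftrightarrow q) \lor s) \lor (q \to ((r \lor r) \land ((s \leftrightarrow \lnot r) \to \lnot s)))) \land (s \land p)): α-rule — add (((s \leftrightarrow q) \lor s) \lor (q \to ((r \lor r) \land ((s \leftrightarrow \lnot r) \to \lnot s)))), (s \land p).
    (s \land p): α-rule — add s, p.
    (((s \leftrightarrow q) \lor s) \lor (q \to ((r \lor r) \land ((s \leftrightarrow \lnot r) \to \lnot s)))): β-rule — branch into ((s \leftrightarrow q) \lor s)  //  (q \to ((r \lor r) \land ((s \leftrightarrow \lnot r) \to \lnot s))).
      branch 2.1 (add ((s \leftrightarrow q) \lor s)):
        ((s \leftrightarrow q) \lor s): β-rule — branch into (s \leftrightarrow q)  //  s.
          branch 2.1.1 (add (s \leftrightarrow q)):
            (s \leftrightarrow q): β-rule — branch into s, q  //  \lnot s, \lnot q.
              branch 2.1.1.1 (add s, q):
                ○ open, literals {p=T, q=T, s=T}.
              branch 2.1.1.2 (add \lnot s, \lnot q):
                × closes — contains both s and \lnot s.
          branch 2.1.2 (add s):
            ○ open, literals {p=T, s=T}.
      branch 2.2 (add (q \to ((r \lor r) \land ((s \leftrightarrow \lnot r) \to \lnot s)))):
        (q \to ((r \lor r) \land ((s \leftrightarrow \lnot r) \to \lnot s))): β-rule — branch into \lnot q  //  ((r \lor r) \land ((s \leftrightarrow \lnot r) \to \lnot s)).
          branch 2.2.1 (add \lnot q):
            ○ open, literals {p=T, q=F, s=T}.
          branch 2.2.2 (add ((r \lor r) \land ((s \leftrightarrow \lnot r) \to \lnot s))):
            ((r \lor r) \land ((s \leftrightarrow \lnot r) \to \lnot s)): α-rule — add (r \lor r), ((s \leftrightarrow \lnot r) \to \lnot s).
            (r \lor r): β-rule — branch into r  //  r.
              branch 2.2.2.1 (add r):
                ((s \leftrightarrow \lnot r) \to \lnot s): β-rule — branch into \lnot (s \leftrightarrow \lnot r)  //  \lnot s.
                  branch 2.2.2.1.1 (add \lnot (s \leftrightarrow \lnot r)):
                    \lnot (s \leftrightarrow \lnot r): β-rule — branch into s, \lnot \lnot r  //  \lnot s, \lnot r.
                      branch 2.2.2.1.1.1 (add s, \lnot \lnot r):
                        ○ open, literals {p=T, r=T, s=T}.
                      branch 2.2.2.1.1.2 (add \lnot s, \lnot r):
                        × closes — contains both s and \lnot s.
                  branch 2.2.2.1.2 (add \lnot s):
                    × closes — contains both s and \lnot s.
              branch 2.2.2.2 (add r):
                ((s \leftrightarrow \lnot r) \to \lnot s): β-rule — branch into \lnot (s \leftrightarrow \lnot r)  //  \lnot s.
                  branch 2.2.2.2.1 (add \lnot (s \leftrightarrow \lnot r)):
                    \lnot (s \leftrightarrow \lnot r): β-rule — branch into s, \lnot \lnot r  //  \lnot s, \lnot r.
                      branch 2.2.2.2.1.1 (add s, \lnot \lnot r):
                        ○ open, literals {p=T, r=T, s=T}.
                      branch 2.2.2.2.1.2 (add \lnot s, \lnot r):
                        × closes — contains both s and \lnot s.
                  branch 2.2.2.2.2 (add \lnot s):
                    × closes — contains both s and \lnot s.
5 branches closed, 6 open.
Each open branch fixes some atoms; the unmentioned ones are free. Counting distinct full assignments: branch {q=F} (p, r, s, t) contributes 16 new; branch {p=T, q=T, s=T} (r, t) contributes 4 new; branch {p=T, s=T} (q, r, t) contributes 0 new; branch {p=T, q=F, s=T} (r, t) contributes 0 new; branch {p=T, r=T, s=T} (q, t) contributes 0 new; branch {p=T, r=T, s=T} (q, t) contributes 0 new. Total: 20.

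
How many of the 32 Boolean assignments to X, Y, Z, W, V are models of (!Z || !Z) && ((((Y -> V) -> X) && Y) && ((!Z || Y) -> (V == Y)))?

2

Initial set: {((!Z || !Z) && ((((Y -> V) -> X) && Y) && ((!Z || Y) -> (V == Y))))}.
((!Z || !Z) && ((((Y -> V) -> X) && Y) && ((!Z || Y) -> (V == Y)))): α-rule — add (!Z || !Z), ((((Y -> V) -> X) && Y) && ((!Z || Y) -> (V == Y))).
((((Y -> V) -> X) && Y) && ((!Z || Y) -> (V == Y))): α-rule — add (((Y -> V) -> X) && Y), ((!Z || Y) -> (V == Y)).
(((Y -> V) -> X) && Y): α-rule — add ((Y -> V) -> X), Y.
(!Z || !Z): β-rule — branch into !Z  //  !Z.
  branch 1 (add !Z):
    ((!Z || Y) -> (V == Y)): β-rule — branch into !(!Z || Y)  //  (V == Y).
      branch 1.1 (add !(!Z || Y)):
        !(!Z || Y): α-rule — add !!Z, !Y.
        × closes — contains both Z and !Z.
      branch 1.2 (add (V == Y)):
        ((Y -> V) -> X): β-rule — branch into !(Y -> V)  //  X.
          branch 1.2.1 (add !(Y -> V)):
            !(Y -> V): α-rule — add Y, !V.
            (V == Y): β-rule — branch into V, Y  //  !V, !Y.
              branch 1.2.1.1 (add V, Y):
                × closes — contains both V and !V.
              branch 1.2.1.2 (add !V, !Y):
                × closes — contains both Y and !Y.
          branch 1.2.2 (add X):
            (V == Y): β-rule — branch into V, Y  //  !V, !Y.
              branch 1.2.2.1 (add V, Y):
                ○ open, literals {V=T, X=T, Y=T, Z=F}.
              branch 1.2.2.2 (add !V, !Y):
                × closes — contains both Y and !Y.
  branch 2 (add !Z):
    ((!Z || Y) -> (V == Y)): β-rule — branch into !(!Z || Y)  //  (V == Y).
      branch 2.1 (add !(!Z || Y)):
        !(!Z || Y): α-rule — add !!Z, !Y.
        × closes — contains both Z and !Z.
      branch 2.2 (add (V == Y)):
        ((Y -> V) -> X): β-rule — branch into !(Y -> V)  //  X.
          branch 2.2.1 (add !(Y -> V)):
            !(Y -> V): α-rule — add Y, !V.
            (V == Y): β-rule — branch into V, Y  //  !V, !Y.
              branch 2.2.1.1 (add V, Y):
                × closes — contains both V and !V.
              branch 2.2.1.2 (add !V, !Y):
                × closes — contains both Y and !Y.
          branch 2.2.2 (add X):
            (V == Y): β-rule — branch into V, Y  //  !V, !Y.
              branch 2.2.2.1 (add V, Y):
                ○ open, literals {V=T, X=T, Y=T, Z=F}.
              branch 2.2.2.2 (add !V, !Y):
                × closes — contains both Y and !Y.
8 branches closed, 2 open.
Each open branch fixes some atoms; the unmentioned ones are free. Counting distinct full assignments: branch {V=T, X=T, Y=T, Z=F} (W) contributes 2 new; branch {V=T, X=T, Y=T, Z=F} (W) contributes 0 new. Total: 2.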